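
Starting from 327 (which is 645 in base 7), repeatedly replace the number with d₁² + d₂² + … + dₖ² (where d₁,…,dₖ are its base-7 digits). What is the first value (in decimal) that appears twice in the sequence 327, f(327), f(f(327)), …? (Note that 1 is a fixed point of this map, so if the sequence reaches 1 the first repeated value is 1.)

327 = (6,4,5)_7 → 77
77 = (1,4,0)_7 → 17
17 = (2,3)_7 → 13
13 = (1,6)_7 → 37
37 = (5,2)_7 → 29
29 = (4,1)_7 → 17  — 17 already appeared earlier.

17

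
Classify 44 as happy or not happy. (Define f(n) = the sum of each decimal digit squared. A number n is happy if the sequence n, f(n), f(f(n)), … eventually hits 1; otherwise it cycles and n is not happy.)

44 → 4² + 4² = 32
32 → 3² + 2² = 13
13 → 1² + 3² = 10
10 → 1² + 0² = 1  — reached 1.

happy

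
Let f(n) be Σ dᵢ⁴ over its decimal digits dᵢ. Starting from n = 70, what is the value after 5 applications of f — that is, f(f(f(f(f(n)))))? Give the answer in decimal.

13139

70 → 7⁴ + 0⁴ = 2401 + 0 = 2401
2401 → 2⁴ + 4⁴ + 0⁴ + 1⁴ = 16 + 256 + 0 + 1 = 273
273 → 2⁴ + 7⁴ + 3⁴ = 16 + 2401 + 81 = 2498
2498 → 2⁴ + 4⁴ + 9⁴ + 8⁴ = 16 + 256 + 6561 + 4096 = 10929
10929 → 1⁴ + 0⁴ + 9⁴ + 2⁴ + 9⁴ = 1 + 0 + 6561 + 16 + 6561 = 13139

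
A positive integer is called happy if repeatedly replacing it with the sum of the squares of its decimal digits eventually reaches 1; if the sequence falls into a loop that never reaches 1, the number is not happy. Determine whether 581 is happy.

581 → 90
90 → 81
81 → 65
65 → 61
61 → 37
37 → 58
58 → 89
89 → 145
145 → 42
42 → 20
20 → 4
4 → 16
16 → 37  — 37 already seen; the sequence cycles without reaching 1.

not happy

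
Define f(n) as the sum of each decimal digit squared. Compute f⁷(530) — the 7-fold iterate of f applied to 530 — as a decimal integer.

42

530 → 5² + 3² + 0² = 25 + 9 + 0 = 34
34 → 3² + 4² = 9 + 16 = 25
25 → 2² + 5² = 4 + 25 = 29
29 → 2² + 9² = 4 + 81 = 85
85 → 8² + 5² = 64 + 25 = 89
89 → 8² + 9² = 64 + 81 = 145
145 → 1² + 4² + 5² = 1 + 16 + 25 = 42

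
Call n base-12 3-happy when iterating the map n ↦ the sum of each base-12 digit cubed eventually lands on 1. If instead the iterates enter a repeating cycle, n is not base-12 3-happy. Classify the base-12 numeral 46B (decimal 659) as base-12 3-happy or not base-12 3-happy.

659 = (4,6,11)_12 → 4³ + 6³ + 11³ = 64 + 216 + 1331 = 1611
1611 = (11,2,3)_12 → 11³ + 2³ + 3³ = 1331 + 8 + 27 = 1366
1366 = (9,5,10)_12 → 9³ + 5³ + 10³ = 729 + 125 + 1000 = 1854
1854 = (1,0,10,6)_12 → 1³ + 0³ + 10³ + 6³ = 1 + 0 + 1000 + 216 = 1217
1217 = (8,5,5)_12 → 8³ + 5³ + 5³ = 512 + 125 + 125 = 762
762 = (5,3,6)_12 → 5³ + 3³ + 6³ = 125 + 27 + 216 = 368
368 = (2,6,8)_12 → 2³ + 6³ + 8³ = 8 + 216 + 512 = 736
736 = (5,1,4)_12 → 5³ + 1³ + 4³ = 125 + 1 + 64 = 190
190 = (1,3,10)_12 → 1³ + 3³ + 10³ = 1 + 27 + 1000 = 1028
1028 = (7,1,8)_12 → 7³ + 1³ + 8³ = 343 + 1 + 512 = 856
856 = (5,11,4)_12 → 5³ + 11³ + 4³ = 125 + 1331 + 64 = 1520
1520 = (10,6,8)_12 → 10³ + 6³ + 8³ = 1000 + 216 + 512 = 1728
1728 = (1,0,0,0)_12 → 1³ + 0³ + 0³ + 0³ = 1 + 0 + 0 + 0 = 1  — reached 1.

base-12 3-happy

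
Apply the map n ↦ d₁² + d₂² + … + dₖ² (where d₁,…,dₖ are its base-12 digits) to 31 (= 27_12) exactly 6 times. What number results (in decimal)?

164

31 = (2,7)_12 → 2² + 7² = 4 + 49 = 53
53 = (4,5)_12 → 4² + 5² = 16 + 25 = 41
41 = (3,5)_12 → 3² + 5² = 9 + 25 = 34
34 = (2,10)_12 → 2² + 10² = 4 + 100 = 104
104 = (8,8)_12 → 8² + 8² = 64 + 64 = 128
128 = (10,8)_12 → 10² + 8² = 100 + 64 = 164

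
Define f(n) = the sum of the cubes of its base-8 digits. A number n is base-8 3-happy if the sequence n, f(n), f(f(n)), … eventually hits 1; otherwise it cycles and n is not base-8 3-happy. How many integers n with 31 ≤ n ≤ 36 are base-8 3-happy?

31: 31 → 370 → 349 → 277 → 197 → 152 → 35 → 91 → 55 → 559 → 469 → 476 → 434 → 440 → 559  (repeats 559)
32: 32 → 64 → 1  (reaches 1)
33: 33 → 65 → 2 → 8 → 1  (reaches 1)
34: 34 → 72 → 2 → 8 → 1  (reaches 1)
35: 35 → 91 → 55 → 559 → 469 → 476 → 434 → 440 → 559  (repeats 559)
36: 36 → 128 → 8 → 1  (reaches 1)
base-8 3-happy: 32, 33, 34, 36

4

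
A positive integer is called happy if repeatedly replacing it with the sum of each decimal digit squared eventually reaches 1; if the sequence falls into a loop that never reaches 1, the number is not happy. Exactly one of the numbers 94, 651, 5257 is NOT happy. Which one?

94: 94 → 97 → 130 → 10 → 1  — reaches 1 (happy)
651: 651 → 62 → 40 → 16 → 37 → 58 → 89 → 145 → 42 → 20 → 4 → 16  — repeats 16 (not happy)
5257: 5257 → 103 → 10 → 1  — reaches 1 (happy)

651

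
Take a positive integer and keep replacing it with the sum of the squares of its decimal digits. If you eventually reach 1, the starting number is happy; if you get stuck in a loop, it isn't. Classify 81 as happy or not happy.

not happy

81 → 8² + 1² = 64 + 1 = 65
65 → 6² + 5² = 36 + 25 = 61
61 → 6² + 1² = 36 + 1 = 37
37 → 3² + 7² = 9 + 49 = 58
58 → 5² + 8² = 25 + 64 = 89
89 → 8² + 9² = 64 + 81 = 145
145 → 1² + 4² + 5² = 1 + 16 + 25 = 42
42 → 4² + 2² = 16 + 4 = 20
20 → 2² + 0² = 4 + 0 = 4
4 → 4² = 16
16 → 1² + 6² = 1 + 36 = 37  — 37 already seen; the sequence cycles without reaching 1.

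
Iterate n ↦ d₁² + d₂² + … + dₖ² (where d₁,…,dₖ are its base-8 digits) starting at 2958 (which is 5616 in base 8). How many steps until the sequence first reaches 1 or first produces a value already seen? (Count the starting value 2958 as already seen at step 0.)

6

2958 = (5,6,1,6)_8 → 5² + 6² + 1² + 6² = 25 + 36 + 1 + 36 = 98
98 = (1,4,2)_8 → 1² + 4² + 2² = 1 + 16 + 4 = 21
21 = (2,5)_8 → 2² + 5² = 4 + 25 = 29
29 = (3,5)_8 → 3² + 5² = 9 + 25 = 34
34 = (4,2)_8 → 4² + 2² = 16 + 4 = 20
20 = (2,4)_8 → 2² + 4² = 4 + 16 = 20  — 20 repeats.
That took 6 steps.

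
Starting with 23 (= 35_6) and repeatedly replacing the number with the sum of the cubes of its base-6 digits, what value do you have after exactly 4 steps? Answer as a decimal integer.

28

23 = (3,5)_6 → 3³ + 5³ = 152
152 = (4,1,2)_6 → 4³ + 1³ + 2³ = 73
73 = (2,0,1)_6 → 2³ + 0³ + 1³ = 9
9 = (1,3)_6 → 1³ + 3³ = 28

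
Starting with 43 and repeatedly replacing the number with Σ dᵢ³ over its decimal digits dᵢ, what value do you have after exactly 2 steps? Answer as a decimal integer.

43 → 91
91 → 730

730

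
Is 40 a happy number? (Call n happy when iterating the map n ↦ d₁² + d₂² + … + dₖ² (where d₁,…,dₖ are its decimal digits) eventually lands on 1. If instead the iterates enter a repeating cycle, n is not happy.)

40 → 4² + 0² = 16
16 → 1² + 6² = 37
37 → 3² + 7² = 58
58 → 5² + 8² = 89
89 → 8² + 9² = 145
145 → 1² + 4² + 5² = 42
42 → 4² + 2² = 20
20 → 2² + 0² = 4
4 → 4² = 16  — 16 already seen; the sequence cycles without reaching 1.

not happy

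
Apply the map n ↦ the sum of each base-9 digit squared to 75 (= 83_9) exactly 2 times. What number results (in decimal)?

75 = (8,3)_9 → 73
73 = (8,1)_9 → 65

65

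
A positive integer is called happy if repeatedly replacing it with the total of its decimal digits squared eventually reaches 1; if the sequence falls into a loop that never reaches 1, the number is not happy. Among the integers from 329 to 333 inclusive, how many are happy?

2

329: 329 → 94 → 97 → 130 → 10 → 1  (reaches 1)
330: 330 → 18 → 65 → 61 → 37 → 58 → 89 → 145 → 42 → 20 → 4 → 16 → 37  (repeats 37)
331: 331 → 19 → 82 → 68 → 100 → 1  (reaches 1)
332: 332 → 22 → 8 → 64 → 52 → 29 → 85 → 89 → 145 → 42 → 20 → 4 → 16 → 37 → 58 → 89  (repeats 89)
333: 333 → 27 → 53 → 34 → 25 → 29 → 85 → 89 → 145 → 42 → 20 → 4 → 16 → 37 → 58 → 89  (repeats 89)
happy: 329, 331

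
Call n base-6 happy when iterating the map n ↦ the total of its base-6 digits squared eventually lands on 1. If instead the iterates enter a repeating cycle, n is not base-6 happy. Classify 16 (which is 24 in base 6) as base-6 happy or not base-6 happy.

16 = (2,4)_6 → 2² + 4² = 20
20 = (3,2)_6 → 3² + 2² = 13
13 = (2,1)_6 → 2² + 1² = 5
5 = (5)_6 → 5² = 25
25 = (4,1)_6 → 4² + 1² = 17
17 = (2,5)_6 → 2² + 5² = 29
29 = (4,5)_6 → 4² + 5² = 41
41 = (1,0,5)_6 → 1² + 0² + 5² = 26
26 = (4,2)_6 → 4² + 2² = 20  — 20 already seen; the sequence cycles without reaching 1.

not base-6 happy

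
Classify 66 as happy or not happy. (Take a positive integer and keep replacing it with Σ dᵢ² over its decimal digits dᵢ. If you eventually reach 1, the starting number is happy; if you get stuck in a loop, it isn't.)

66 → 6² + 6² = 36 + 36 = 72
72 → 7² + 2² = 49 + 4 = 53
53 → 5² + 3² = 25 + 9 = 34
34 → 3² + 4² = 9 + 16 = 25
25 → 2² + 5² = 4 + 25 = 29
29 → 2² + 9² = 4 + 81 = 85
85 → 8² + 5² = 64 + 25 = 89
89 → 8² + 9² = 64 + 81 = 145
145 → 1² + 4² + 5² = 1 + 16 + 25 = 42
42 → 4² + 2² = 16 + 4 = 20
20 → 2² + 0² = 4 + 0 = 4
4 → 4² = 16
16 → 1² + 6² = 1 + 36 = 37
37 → 3² + 7² = 9 + 49 = 58
58 → 5² + 8² = 25 + 64 = 89  — 89 already seen; the sequence cycles without reaching 1.

not happy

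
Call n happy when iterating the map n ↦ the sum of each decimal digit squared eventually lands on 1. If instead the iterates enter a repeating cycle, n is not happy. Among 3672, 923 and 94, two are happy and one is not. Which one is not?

3672

3672: 3672 → 98 → 145 → 42 → 20 → 4 → 16 → 37 → 58 → 89 → 145  — repeats 145 (not happy)
923: 923 → 94 → 97 → 130 → 10 → 1  — reaches 1 (happy)
94: 94 → 97 → 130 → 10 → 1  — reaches 1 (happy)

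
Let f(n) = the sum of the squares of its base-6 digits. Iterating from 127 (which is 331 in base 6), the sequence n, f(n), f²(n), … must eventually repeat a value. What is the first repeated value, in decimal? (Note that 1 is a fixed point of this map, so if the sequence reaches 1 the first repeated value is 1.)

17

127 = (3,3,1)_6 → 3² + 3² + 1² = 19
19 = (3,1)_6 → 3² + 1² = 10
10 = (1,4)_6 → 1² + 4² = 17
17 = (2,5)_6 → 2² + 5² = 29
29 = (4,5)_6 → 4² + 5² = 41
41 = (1,0,5)_6 → 1² + 0² + 5² = 26
26 = (4,2)_6 → 4² + 2² = 20
20 = (3,2)_6 → 3² + 2² = 13
13 = (2,1)_6 → 2² + 1² = 5
5 = (5)_6 → 5² = 25
25 = (4,1)_6 → 4² + 1² = 17  — 17 already appeared earlier.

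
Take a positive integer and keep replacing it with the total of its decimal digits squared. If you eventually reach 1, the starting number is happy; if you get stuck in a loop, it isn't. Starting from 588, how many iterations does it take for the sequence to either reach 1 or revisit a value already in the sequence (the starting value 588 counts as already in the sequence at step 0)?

15

588 → 5² + 8² + 8² = 153
153 → 1² + 5² + 3² = 35
35 → 3² + 5² = 34
34 → 3² + 4² = 25
25 → 2² + 5² = 29
29 → 2² + 9² = 85
85 → 8² + 5² = 89
89 → 8² + 9² = 145
145 → 1² + 4² + 5² = 42
42 → 4² + 2² = 20
20 → 2² + 0² = 4
4 → 4² = 16
16 → 1² + 6² = 37
37 → 3² + 7² = 58
58 → 5² + 8² = 89  — 89 repeats.
That took 15 steps.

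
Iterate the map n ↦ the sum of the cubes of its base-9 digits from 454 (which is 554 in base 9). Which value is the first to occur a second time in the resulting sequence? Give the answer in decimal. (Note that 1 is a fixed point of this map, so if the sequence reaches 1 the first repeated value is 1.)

28

454 = (5,5,4)_9 → 314
314 = (3,7,8)_9 → 882
882 = (1,1,8,0)_9 → 514
514 = (6,3,1)_9 → 244
244 = (3,0,1)_9 → 28
28 = (3,1)_9 → 28  — 28 already appeared earlier.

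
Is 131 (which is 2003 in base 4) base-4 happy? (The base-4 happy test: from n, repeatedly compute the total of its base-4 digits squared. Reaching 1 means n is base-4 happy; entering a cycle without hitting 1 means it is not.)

base-4 happy

131 = (2,0,0,3)_4 → 2² + 0² + 0² + 3² = 4 + 0 + 0 + 9 = 13
13 = (3,1)_4 → 3² + 1² = 9 + 1 = 10
10 = (2,2)_4 → 2² + 2² = 4 + 4 = 8
8 = (2,0)_4 → 2² + 0² = 4 + 0 = 4
4 = (1,0)_4 → 1² + 0² = 1 + 0 = 1  — reached 1.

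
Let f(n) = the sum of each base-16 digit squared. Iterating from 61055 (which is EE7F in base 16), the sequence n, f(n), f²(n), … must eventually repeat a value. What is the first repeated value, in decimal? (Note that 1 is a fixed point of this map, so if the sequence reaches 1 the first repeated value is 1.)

61055 = (14,14,7,15)_16 → 14² + 14² + 7² + 15² = 666
666 = (2,9,10)_16 → 2² + 9² + 10² = 185
185 = (11,9)_16 → 11² + 9² = 202
202 = (12,10)_16 → 12² + 10² = 244
244 = (15,4)_16 → 15² + 4² = 241
241 = (15,1)_16 → 15² + 1² = 226
226 = (14,2)_16 → 14² + 2² = 200
200 = (12,8)_16 → 12² + 8² = 208
208 = (13,0)_16 → 13² + 0² = 169
169 = (10,9)_16 → 10² + 9² = 181
181 = (11,5)_16 → 11² + 5² = 146
146 = (9,2)_16 → 9² + 2² = 85
85 = (5,5)_16 → 5² + 5² = 50
50 = (3,2)_16 → 3² + 2² = 13
13 = (13)_16 → 13² = 169  — 169 already appeared earlier.

169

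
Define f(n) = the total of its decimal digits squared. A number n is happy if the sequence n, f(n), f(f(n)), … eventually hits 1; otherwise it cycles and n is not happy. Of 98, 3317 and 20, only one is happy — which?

98: 98 → 145 → 42 → 20 → 4 → 16 → 37 → 58 → 89 → 145  — repeats 145 (not happy)
3317: 3317 → 68 → 100 → 1  — reaches 1 (happy)
20: 20 → 4 → 16 → 37 → 58 → 89 → 145 → 42 → 20  — repeats 20 (not happy)

3317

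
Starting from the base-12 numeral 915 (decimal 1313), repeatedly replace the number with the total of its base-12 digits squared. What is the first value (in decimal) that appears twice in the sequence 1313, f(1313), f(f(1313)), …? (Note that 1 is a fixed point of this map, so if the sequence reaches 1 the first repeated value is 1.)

1313 = (9,1,5)_12 → 9² + 1² + 5² = 107
107 = (8,11)_12 → 8² + 11² = 185
185 = (1,3,5)_12 → 1² + 3² + 5² = 35
35 = (2,11)_12 → 2² + 11² = 125
125 = (10,5)_12 → 10² + 5² = 125  — 125 already appeared earlier.

125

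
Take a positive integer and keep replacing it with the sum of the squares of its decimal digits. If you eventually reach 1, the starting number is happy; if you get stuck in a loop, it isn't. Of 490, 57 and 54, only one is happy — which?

490: 490 → 97 → 130 → 10 → 1  — reaches 1 (happy)
57: 57 → 74 → 65 → 61 → 37 → 58 → 89 → 145 → 42 → 20 → 4 → 16 → 37  — repeats 37 (not happy)
54: 54 → 41 → 17 → 50 → 25 → 29 → 85 → 89 → 145 → 42 → 20 → 4 → 16 → 37 → 58 → 89  — repeats 89 (not happy)

490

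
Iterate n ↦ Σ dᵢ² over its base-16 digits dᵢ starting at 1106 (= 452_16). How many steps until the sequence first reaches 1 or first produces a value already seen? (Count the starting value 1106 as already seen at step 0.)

1106 = (4,5,2)_16 → 4² + 5² + 2² = 45
45 = (2,13)_16 → 2² + 13² = 173
173 = (10,13)_16 → 10² + 13² = 269
269 = (1,0,13)_16 → 1² + 0² + 13² = 170
170 = (10,10)_16 → 10² + 10² = 200
200 = (12,8)_16 → 12² + 8² = 208
208 = (13,0)_16 → 13² + 0² = 169
169 = (10,9)_16 → 10² + 9² = 181
181 = (11,5)_16 → 11² + 5² = 146
146 = (9,2)_16 → 9² + 2² = 85
85 = (5,5)_16 → 5² + 5² = 50
50 = (3,2)_16 → 3² + 2² = 13
13 = (13)_16 → 13² = 169  — 169 repeats.
That took 13 steps.

13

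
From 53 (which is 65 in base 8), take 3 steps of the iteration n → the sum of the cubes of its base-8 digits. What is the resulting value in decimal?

72

53 = (6,5)_8 → 6³ + 5³ = 216 + 125 = 341
341 = (5,2,5)_8 → 5³ + 2³ + 5³ = 125 + 8 + 125 = 258
258 = (4,0,2)_8 → 4³ + 0³ + 2³ = 64 + 0 + 8 = 72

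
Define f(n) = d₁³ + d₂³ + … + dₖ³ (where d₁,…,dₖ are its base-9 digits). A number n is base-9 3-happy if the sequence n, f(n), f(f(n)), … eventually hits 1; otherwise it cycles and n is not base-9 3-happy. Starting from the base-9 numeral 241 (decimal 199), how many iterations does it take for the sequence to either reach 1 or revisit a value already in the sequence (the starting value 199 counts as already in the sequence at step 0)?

5

199 = (2,4,1)_9 → 73
73 = (8,1)_9 → 513
513 = (6,3,0)_9 → 243
243 = (3,0,0)_9 → 27
27 = (3,0)_9 → 27  — 27 repeats.
That took 5 steps.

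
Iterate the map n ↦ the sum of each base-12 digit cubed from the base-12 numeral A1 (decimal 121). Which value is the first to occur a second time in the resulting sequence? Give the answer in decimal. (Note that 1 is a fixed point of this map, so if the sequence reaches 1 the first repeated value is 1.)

121 = (10,1)_12 → 1001
1001 = (6,11,5)_12 → 1672
1672 = (11,7,4)_12 → 1738
1738 = (1,0,0,10)_12 → 1001  — 1001 already appeared earlier.

1001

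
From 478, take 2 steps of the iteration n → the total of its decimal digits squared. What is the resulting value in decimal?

86

478 → 4² + 7² + 8² = 16 + 49 + 64 = 129
129 → 1² + 2² + 9² = 1 + 4 + 81 = 86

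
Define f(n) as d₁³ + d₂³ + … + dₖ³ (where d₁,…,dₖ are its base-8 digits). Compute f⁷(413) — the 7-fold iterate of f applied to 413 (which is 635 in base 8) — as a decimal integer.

413 = (6,3,5)_8 → 6³ + 3³ + 5³ = 368
368 = (5,6,0)_8 → 5³ + 6³ + 0³ = 341
341 = (5,2,5)_8 → 5³ + 2³ + 5³ = 258
258 = (4,0,2)_8 → 4³ + 0³ + 2³ = 72
72 = (1,1,0)_8 → 1³ + 1³ + 0³ = 2
2 = (2)_8 → 2³ = 8
8 = (1,0)_8 → 1³ + 0³ = 1

1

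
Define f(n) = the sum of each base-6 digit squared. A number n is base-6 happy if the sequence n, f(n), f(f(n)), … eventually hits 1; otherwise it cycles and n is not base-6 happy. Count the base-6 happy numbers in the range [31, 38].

31: 31 → 26 → 20 → 13 → 5 → 25 → 17 → 29 → 41 → 26  (repeats 26)
32: 32 → 29 → 41 → 26 → 20 → 13 → 5 → 25 → 17 → 29  (repeats 29)
33: 33 → 34 → 41 → 26 → 20 → 13 → 5 → 25 → 17 → 29 → 41  (repeats 41)
34: 34 → 41 → 26 → 20 → 13 → 5 → 25 → 17 → 29 → 41  (repeats 41)
35: 35 → 50 → 9 → 10 → 17 → 29 → 41 → 26 → 20 → 13 → 5 → 25 → 17  (repeats 17)
36: 36 → 1  (reaches 1)
37: 37 → 2 → 4 → 16 → 20 → 13 → 5 → 25 → 17 → 29 → 41 → 26 → 20  (repeats 20)
38: 38 → 5 → 25 → 17 → 29 → 41 → 26 → 20 → 13 → 5  (repeats 5)
base-6 happy: 36

1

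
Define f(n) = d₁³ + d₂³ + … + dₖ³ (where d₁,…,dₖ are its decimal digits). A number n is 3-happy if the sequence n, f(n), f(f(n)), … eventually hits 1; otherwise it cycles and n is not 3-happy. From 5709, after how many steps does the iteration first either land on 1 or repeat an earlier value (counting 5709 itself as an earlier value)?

5709 → 5³ + 7³ + 0³ + 9³ = 1197
1197 → 1³ + 1³ + 9³ + 7³ = 1074
1074 → 1³ + 0³ + 7³ + 4³ = 408
408 → 4³ + 0³ + 8³ = 576
576 → 5³ + 7³ + 6³ = 684
684 → 6³ + 8³ + 4³ = 792
792 → 7³ + 9³ + 2³ = 1080
1080 → 1³ + 0³ + 8³ + 0³ = 513
513 → 5³ + 1³ + 3³ = 153
153 → 1³ + 5³ + 3³ = 153  — 153 repeats.
That took 10 steps.

10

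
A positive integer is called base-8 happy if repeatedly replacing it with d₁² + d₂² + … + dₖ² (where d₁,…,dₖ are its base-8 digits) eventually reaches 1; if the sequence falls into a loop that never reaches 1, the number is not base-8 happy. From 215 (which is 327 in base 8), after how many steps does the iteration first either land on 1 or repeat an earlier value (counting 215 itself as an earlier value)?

10

215 = (3,2,7)_8 → 3² + 2² + 7² = 9 + 4 + 49 = 62
62 = (7,6)_8 → 7² + 6² = 49 + 36 = 85
85 = (1,2,5)_8 → 1² + 2² + 5² = 1 + 4 + 25 = 30
30 = (3,6)_8 → 3² + 6² = 9 + 36 = 45
45 = (5,5)_8 → 5² + 5² = 25 + 25 = 50
50 = (6,2)_8 → 6² + 2² = 36 + 4 = 40
40 = (5,0)_8 → 5² + 0² = 25 + 0 = 25
25 = (3,1)_8 → 3² + 1² = 9 + 1 = 10
10 = (1,2)_8 → 1² + 2² = 1 + 4 = 5
5 = (5)_8 → 5² = 25  — 25 repeats.
That took 10 steps.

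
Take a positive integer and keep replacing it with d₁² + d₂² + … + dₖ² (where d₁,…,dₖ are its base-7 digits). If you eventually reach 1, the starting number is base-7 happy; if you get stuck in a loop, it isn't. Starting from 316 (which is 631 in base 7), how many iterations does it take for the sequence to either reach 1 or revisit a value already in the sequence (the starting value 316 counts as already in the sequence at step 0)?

4

316 = (6,3,1)_7 → 6² + 3² + 1² = 46
46 = (6,4)_7 → 6² + 4² = 52
52 = (1,0,3)_7 → 1² + 0² + 3² = 10
10 = (1,3)_7 → 1² + 3² = 10  — 10 repeats.
That took 4 steps.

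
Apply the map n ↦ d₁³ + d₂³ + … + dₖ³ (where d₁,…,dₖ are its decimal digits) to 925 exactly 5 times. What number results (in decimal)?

925 → 9³ + 2³ + 5³ = 729 + 8 + 125 = 862
862 → 8³ + 6³ + 2³ = 512 + 216 + 8 = 736
736 → 7³ + 3³ + 6³ = 343 + 27 + 216 = 586
586 → 5³ + 8³ + 6³ = 125 + 512 + 216 = 853
853 → 8³ + 5³ + 3³ = 512 + 125 + 27 = 664

664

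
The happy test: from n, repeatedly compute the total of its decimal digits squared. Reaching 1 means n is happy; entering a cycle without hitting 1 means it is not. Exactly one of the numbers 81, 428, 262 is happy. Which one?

81: 81 → 65 → 61 → 37 → 58 → 89 → 145 → 42 → 20 → 4 → 16 → 37  — repeats 37 (not happy)
428: 428 → 84 → 80 → 64 → 52 → 29 → 85 → 89 → 145 → 42 → 20 → 4 → 16 → 37 → 58 → 89  — repeats 89 (not happy)
262: 262 → 44 → 32 → 13 → 10 → 1  — reaches 1 (happy)

262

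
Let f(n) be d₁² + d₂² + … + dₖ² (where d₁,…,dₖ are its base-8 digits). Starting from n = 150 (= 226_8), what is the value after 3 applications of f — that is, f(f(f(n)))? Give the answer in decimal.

26

150 = (2,2,6)_8 → 44
44 = (5,4)_8 → 41
41 = (5,1)_8 → 26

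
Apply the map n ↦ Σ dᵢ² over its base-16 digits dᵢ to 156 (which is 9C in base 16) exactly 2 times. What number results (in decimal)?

197

156 = (9,12)_16 → 225
225 = (14,1)_16 → 197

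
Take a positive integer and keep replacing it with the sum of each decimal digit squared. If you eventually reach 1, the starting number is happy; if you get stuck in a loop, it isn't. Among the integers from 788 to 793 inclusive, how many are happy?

2

788: 788 → 177 → 99 → 162 → 41 → 17 → 50 → 25 → 29 → 85 → 89 → 145 → 42 → 20 → 4 → 16 → 37 → 58 → 89  (repeats 89)
789: 789 → 194 → 98 → 145 → 42 → 20 → 4 → 16 → 37 → 58 → 89 → 145  (repeats 145)
790: 790 → 130 → 10 → 1  (reaches 1)
791: 791 → 131 → 11 → 2 → 4 → 16 → 37 → 58 → 89 → 145 → 42 → 20 → 4  (repeats 4)
792: 792 → 134 → 26 → 40 → 16 → 37 → 58 → 89 → 145 → 42 → 20 → 4 → 16  (repeats 16)
793: 793 → 139 → 91 → 82 → 68 → 100 → 1  (reaches 1)
happy: 790, 793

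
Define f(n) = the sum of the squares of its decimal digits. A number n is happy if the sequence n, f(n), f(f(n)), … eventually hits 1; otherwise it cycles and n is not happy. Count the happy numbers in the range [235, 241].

2

235: 235 → 38 → 73 → 58 → 89 → 145 → 42 → 20 → 4 → 16 → 37 → 58  (repeats 58)
236: 236 → 49 → 97 → 130 → 10 → 1  (reaches 1)
237: 237 → 62 → 40 → 16 → 37 → 58 → 89 → 145 → 42 → 20 → 4 → 16  (repeats 16)
238: 238 → 77 → 98 → 145 → 42 → 20 → 4 → 16 → 37 → 58 → 89 → 145  (repeats 145)
239: 239 → 94 → 97 → 130 → 10 → 1  (reaches 1)
240: 240 → 20 → 4 → 16 → 37 → 58 → 89 → 145 → 42 → 20  (repeats 20)
241: 241 → 21 → 5 → 25 → 29 → 85 → 89 → 145 → 42 → 20 → 4 → 16 → 37 → 58 → 89  (repeats 89)
happy: 236, 239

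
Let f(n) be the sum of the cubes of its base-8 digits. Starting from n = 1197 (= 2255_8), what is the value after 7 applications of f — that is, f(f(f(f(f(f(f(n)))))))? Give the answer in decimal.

1197 = (2,2,5,5)_8 → 2³ + 2³ + 5³ + 5³ = 8 + 8 + 125 + 125 = 266
266 = (4,1,2)_8 → 4³ + 1³ + 2³ = 64 + 1 + 8 = 73
73 = (1,1,1)_8 → 1³ + 1³ + 1³ = 1 + 1 + 1 = 3
3 = (3)_8 → 3³ = 27
27 = (3,3)_8 → 3³ + 3³ = 27 + 27 = 54
54 = (6,6)_8 → 6³ + 6³ = 216 + 216 = 432
432 = (6,6,0)_8 → 6³ + 6³ + 0³ = 216 + 216 + 0 = 432

432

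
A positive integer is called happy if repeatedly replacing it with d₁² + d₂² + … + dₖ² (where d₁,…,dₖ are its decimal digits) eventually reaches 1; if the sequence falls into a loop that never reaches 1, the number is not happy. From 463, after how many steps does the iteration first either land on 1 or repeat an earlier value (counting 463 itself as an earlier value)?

10

463 → 4² + 6² + 3² = 16 + 36 + 9 = 61
61 → 6² + 1² = 36 + 1 = 37
37 → 3² + 7² = 9 + 49 = 58
58 → 5² + 8² = 25 + 64 = 89
89 → 8² + 9² = 64 + 81 = 145
145 → 1² + 4² + 5² = 1 + 16 + 25 = 42
42 → 4² + 2² = 16 + 4 = 20
20 → 2² + 0² = 4 + 0 = 4
4 → 4² = 16
16 → 1² + 6² = 1 + 36 = 37  — 37 repeats.
That took 10 steps.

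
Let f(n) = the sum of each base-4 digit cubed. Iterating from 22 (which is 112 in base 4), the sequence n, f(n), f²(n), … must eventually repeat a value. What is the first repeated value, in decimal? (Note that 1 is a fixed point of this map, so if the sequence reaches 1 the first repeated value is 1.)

22 = (1,1,2)_4 → 1³ + 1³ + 2³ = 1 + 1 + 8 = 10
10 = (2,2)_4 → 2³ + 2³ = 8 + 8 = 16
16 = (1,0,0)_4 → 1³ + 0³ + 0³ = 1 + 0 + 0 = 1  — reached the fixed point 1.
1 → 1, so 1 is the first repeated value.

1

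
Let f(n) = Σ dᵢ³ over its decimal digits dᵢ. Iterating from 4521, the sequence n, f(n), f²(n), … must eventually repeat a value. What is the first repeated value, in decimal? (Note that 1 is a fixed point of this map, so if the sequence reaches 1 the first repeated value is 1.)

4521 → 4³ + 5³ + 2³ + 1³ = 64 + 125 + 8 + 1 = 198
198 → 1³ + 9³ + 8³ = 1 + 729 + 512 = 1242
1242 → 1³ + 2³ + 4³ + 2³ = 1 + 8 + 64 + 8 = 81
81 → 8³ + 1³ = 512 + 1 = 513
513 → 5³ + 1³ + 3³ = 125 + 1 + 27 = 153
153 → 1³ + 5³ + 3³ = 1 + 125 + 27 = 153  — 153 already appeared earlier.

153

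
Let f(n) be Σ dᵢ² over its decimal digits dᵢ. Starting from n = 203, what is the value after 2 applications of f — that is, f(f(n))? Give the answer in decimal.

10

203 → 2² + 0² + 3² = 4 + 0 + 9 = 13
13 → 1² + 3² = 1 + 9 = 10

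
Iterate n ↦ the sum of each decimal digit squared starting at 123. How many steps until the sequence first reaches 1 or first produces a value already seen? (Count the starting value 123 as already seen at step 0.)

15

123 → 1² + 2² + 3² = 1 + 4 + 9 = 14
14 → 1² + 4² = 1 + 16 = 17
17 → 1² + 7² = 1 + 49 = 50
50 → 5² + 0² = 25 + 0 = 25
25 → 2² + 5² = 4 + 25 = 29
29 → 2² + 9² = 4 + 81 = 85
85 → 8² + 5² = 64 + 25 = 89
89 → 8² + 9² = 64 + 81 = 145
145 → 1² + 4² + 5² = 1 + 16 + 25 = 42
42 → 4² + 2² = 16 + 4 = 20
20 → 2² + 0² = 4 + 0 = 4
4 → 4² = 16
16 → 1² + 6² = 1 + 36 = 37
37 → 3² + 7² = 9 + 49 = 58
58 → 5² + 8² = 25 + 64 = 89  — 89 repeats.
That took 15 steps.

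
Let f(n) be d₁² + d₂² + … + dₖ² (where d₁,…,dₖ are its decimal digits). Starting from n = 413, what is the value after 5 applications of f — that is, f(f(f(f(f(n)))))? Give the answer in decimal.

413 → 4² + 1² + 3² = 26
26 → 2² + 6² = 40
40 → 4² + 0² = 16
16 → 1² + 6² = 37
37 → 3² + 7² = 58

58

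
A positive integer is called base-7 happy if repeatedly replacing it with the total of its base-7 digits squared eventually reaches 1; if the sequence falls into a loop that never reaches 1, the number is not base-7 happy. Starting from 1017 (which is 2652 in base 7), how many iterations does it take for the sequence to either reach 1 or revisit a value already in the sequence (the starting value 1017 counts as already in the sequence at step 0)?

6

1017 = (2,6,5,2)_7 → 2² + 6² + 5² + 2² = 69
69 = (1,2,6)_7 → 1² + 2² + 6² = 41
41 = (5,6)_7 → 5² + 6² = 61
61 = (1,1,5)_7 → 1² + 1² + 5² = 27
27 = (3,6)_7 → 3² + 6² = 45
45 = (6,3)_7 → 6² + 3² = 45  — 45 repeats.
That took 6 steps.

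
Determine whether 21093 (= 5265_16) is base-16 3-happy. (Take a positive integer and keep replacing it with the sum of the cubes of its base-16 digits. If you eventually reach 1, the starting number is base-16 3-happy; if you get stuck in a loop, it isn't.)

21093 = (5,2,6,5)_16 → 5³ + 2³ + 6³ + 5³ = 125 + 8 + 216 + 125 = 474
474 = (1,13,10)_16 → 1³ + 13³ + 10³ = 1 + 2197 + 1000 = 3198
3198 = (12,7,14)_16 → 12³ + 7³ + 14³ = 1728 + 343 + 2744 = 4815
4815 = (1,2,12,15)_16 → 1³ + 2³ + 12³ + 15³ = 1 + 8 + 1728 + 3375 = 5112
5112 = (1,3,15,8)_16 → 1³ + 3³ + 15³ + 8³ = 1 + 27 + 3375 + 512 = 3915
3915 = (15,4,11)_16 → 15³ + 4³ + 11³ = 3375 + 64 + 1331 = 4770
4770 = (1,2,10,2)_16 → 1³ + 2³ + 10³ + 2³ = 1 + 8 + 1000 + 8 = 1017
1017 = (3,15,9)_16 → 3³ + 15³ + 9³ = 27 + 3375 + 729 = 4131
4131 = (1,0,2,3)_16 → 1³ + 0³ + 2³ + 3³ = 1 + 0 + 8 + 27 = 36
36 = (2,4)_16 → 2³ + 4³ = 8 + 64 = 72
72 = (4,8)_16 → 4³ + 8³ = 64 + 512 = 576
576 = (2,4,0)_16 → 2³ + 4³ + 0³ = 8 + 64 + 0 = 72  — 72 already seen; the sequence cycles without reaching 1.

not base-16 3-happy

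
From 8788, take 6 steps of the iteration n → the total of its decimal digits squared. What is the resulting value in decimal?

8788 → 241
241 → 21
21 → 5
5 → 25
25 → 29
29 → 85

85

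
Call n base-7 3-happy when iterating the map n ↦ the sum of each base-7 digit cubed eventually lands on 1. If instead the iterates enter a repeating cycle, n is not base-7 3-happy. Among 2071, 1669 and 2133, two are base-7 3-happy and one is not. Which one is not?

2133

2071: 2071 → 433 → 343 → 1  — reaches 1 (base-7 3-happy)
1669: 1669 → 307 → 433 → 343 → 1  — reaches 1 (base-7 3-happy)
2133: 2133 → 369 → 153 → 243 → 405 → 219 → 99 → 9 → 9  — repeats 9 (not base-7 3-happy)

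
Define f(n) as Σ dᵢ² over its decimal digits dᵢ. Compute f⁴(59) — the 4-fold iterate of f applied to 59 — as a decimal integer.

89

59 → 5² + 9² = 106
106 → 1² + 0² + 6² = 37
37 → 3² + 7² = 58
58 → 5² + 8² = 89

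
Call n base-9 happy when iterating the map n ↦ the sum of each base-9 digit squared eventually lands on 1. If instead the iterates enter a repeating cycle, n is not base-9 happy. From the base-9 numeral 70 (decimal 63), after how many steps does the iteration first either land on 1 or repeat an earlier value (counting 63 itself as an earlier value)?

63 = (7,0)_9 → 7² + 0² = 49
49 = (5,4)_9 → 5² + 4² = 41
41 = (4,5)_9 → 4² + 5² = 41  — 41 repeats.
That took 3 steps.

3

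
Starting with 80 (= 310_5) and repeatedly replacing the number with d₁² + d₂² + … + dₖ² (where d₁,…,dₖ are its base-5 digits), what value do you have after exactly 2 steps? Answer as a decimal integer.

80 = (3,1,0)_5 → 3² + 1² + 0² = 10
10 = (2,0)_5 → 2² + 0² = 4

4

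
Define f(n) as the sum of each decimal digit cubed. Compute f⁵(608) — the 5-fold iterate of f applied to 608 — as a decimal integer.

608 → 6³ + 0³ + 8³ = 216 + 0 + 512 = 728
728 → 7³ + 2³ + 8³ = 343 + 8 + 512 = 863
863 → 8³ + 6³ + 3³ = 512 + 216 + 27 = 755
755 → 7³ + 5³ + 5³ = 343 + 125 + 125 = 593
593 → 5³ + 9³ + 3³ = 125 + 729 + 27 = 881

881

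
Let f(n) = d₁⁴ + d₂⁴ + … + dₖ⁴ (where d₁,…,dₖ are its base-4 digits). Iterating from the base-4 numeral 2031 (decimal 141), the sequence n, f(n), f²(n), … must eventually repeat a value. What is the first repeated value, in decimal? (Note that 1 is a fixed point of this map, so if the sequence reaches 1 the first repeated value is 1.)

1

141 = (2,0,3,1)_4 → 2⁴ + 0⁴ + 3⁴ + 1⁴ = 98
98 = (1,2,0,2)_4 → 1⁴ + 2⁴ + 0⁴ + 2⁴ = 33
33 = (2,0,1)_4 → 2⁴ + 0⁴ + 1⁴ = 17
17 = (1,0,1)_4 → 1⁴ + 0⁴ + 1⁴ = 2
2 = (2)_4 → 2⁴ = 16
16 = (1,0,0)_4 → 1⁴ + 0⁴ + 0⁴ = 1  — reached the fixed point 1.
1 → 1, so 1 is the first repeated value.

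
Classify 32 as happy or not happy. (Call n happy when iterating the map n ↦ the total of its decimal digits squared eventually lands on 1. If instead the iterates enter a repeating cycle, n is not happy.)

32 → 3² + 2² = 13
13 → 1² + 3² = 10
10 → 1² + 0² = 1  — reached 1.

happy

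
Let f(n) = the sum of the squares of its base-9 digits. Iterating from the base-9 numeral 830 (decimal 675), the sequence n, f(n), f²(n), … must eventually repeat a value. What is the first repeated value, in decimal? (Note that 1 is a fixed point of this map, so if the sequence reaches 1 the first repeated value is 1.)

675 = (8,3,0)_9 → 8² + 3² + 0² = 73
73 = (8,1)_9 → 8² + 1² = 65
65 = (7,2)_9 → 7² + 2² = 53
53 = (5,8)_9 → 5² + 8² = 89
89 = (1,0,8)_9 → 1² + 0² + 8² = 65  — 65 already appeared earlier.

65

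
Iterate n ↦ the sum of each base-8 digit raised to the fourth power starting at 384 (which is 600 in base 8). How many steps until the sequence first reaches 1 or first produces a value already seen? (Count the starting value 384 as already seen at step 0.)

4

384 = (6,0,0)_8 → 6⁴ + 0⁴ + 0⁴ = 1296
1296 = (2,4,2,0)_8 → 2⁴ + 4⁴ + 2⁴ + 0⁴ = 288
288 = (4,4,0)_8 → 4⁴ + 4⁴ + 0⁴ = 512
512 = (1,0,0,0)_8 → 1⁴ + 0⁴ + 0⁴ + 0⁴ = 1  — reached 1.
That took 4 steps.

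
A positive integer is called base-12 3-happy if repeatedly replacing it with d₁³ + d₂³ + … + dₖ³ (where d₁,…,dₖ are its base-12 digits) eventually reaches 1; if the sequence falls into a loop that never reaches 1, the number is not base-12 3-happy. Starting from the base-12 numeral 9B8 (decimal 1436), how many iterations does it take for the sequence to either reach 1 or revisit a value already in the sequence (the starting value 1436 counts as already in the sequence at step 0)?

13

1436 = (9,11,8)_12 → 9³ + 11³ + 8³ = 2572
2572 = (1,5,10,4)_12 → 1³ + 5³ + 10³ + 4³ = 1190
1190 = (8,3,2)_12 → 8³ + 3³ + 2³ = 547
547 = (3,9,7)_12 → 3³ + 9³ + 7³ = 1099
1099 = (7,7,7)_12 → 7³ + 7³ + 7³ = 1029
1029 = (7,1,9)_12 → 7³ + 1³ + 9³ = 1073
1073 = (7,5,5)_12 → 7³ + 5³ + 5³ = 593
593 = (4,1,5)_12 → 4³ + 1³ + 5³ = 190
190 = (1,3,10)_12 → 1³ + 3³ + 10³ = 1028
1028 = (7,1,8)_12 → 7³ + 1³ + 8³ = 856
856 = (5,11,4)_12 → 5³ + 11³ + 4³ = 1520
1520 = (10,6,8)_12 → 10³ + 6³ + 8³ = 1728
1728 = (1,0,0,0)_12 → 1³ + 0³ + 0³ + 0³ = 1  — reached 1.
That took 13 steps.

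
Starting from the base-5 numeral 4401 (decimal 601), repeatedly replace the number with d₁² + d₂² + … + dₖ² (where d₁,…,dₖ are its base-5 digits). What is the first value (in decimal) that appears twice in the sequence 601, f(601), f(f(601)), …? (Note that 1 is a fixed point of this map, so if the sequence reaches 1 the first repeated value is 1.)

601 = (4,4,0,1)_5 → 33
33 = (1,1,3)_5 → 11
11 = (2,1)_5 → 5
5 = (1,0)_5 → 1  — reached the fixed point 1.
1 → 1, so 1 is the first repeated value.

1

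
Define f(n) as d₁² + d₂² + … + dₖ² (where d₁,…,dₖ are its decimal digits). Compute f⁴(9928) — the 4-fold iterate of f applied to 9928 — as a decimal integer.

1

9928 → 9² + 9² + 2² + 8² = 81 + 81 + 4 + 64 = 230
230 → 2² + 3² + 0² = 4 + 9 + 0 = 13
13 → 1² + 3² = 1 + 9 = 10
10 → 1² + 0² = 1 + 0 = 1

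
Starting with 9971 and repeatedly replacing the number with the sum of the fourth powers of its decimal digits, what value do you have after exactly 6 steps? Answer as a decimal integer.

9971 → 9⁴ + 9⁴ + 7⁴ + 1⁴ = 15524
15524 → 1⁴ + 5⁴ + 5⁴ + 2⁴ + 4⁴ = 1523
1523 → 1⁴ + 5⁴ + 2⁴ + 3⁴ = 723
723 → 7⁴ + 2⁴ + 3⁴ = 2498
2498 → 2⁴ + 4⁴ + 9⁴ + 8⁴ = 10929
10929 → 1⁴ + 0⁴ + 9⁴ + 2⁴ + 9⁴ = 13139

13139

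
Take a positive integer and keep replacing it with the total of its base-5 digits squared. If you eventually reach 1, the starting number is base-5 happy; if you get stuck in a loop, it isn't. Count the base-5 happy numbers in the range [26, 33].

26: 26 → 2 → 4 → 16 → 10 → 4  — not base-5 happy
27: 27 → 5 → 1  — base-5 happy
28: 28 → 10 → 4 → 16 → 10  — not base-5 happy
29: 29 → 17 → 13 → 13  — not base-5 happy
30: 30 → 2 → 4 → 16 → 10 → 4  — not base-5 happy
31: 31 → 3 → 9 → 17 → 13 → 13  — not base-5 happy
32: 32 → 6 → 2 → 4 → 16 → 10 → 4  — not base-5 happy
33: 33 → 11 → 5 → 1  — base-5 happy
base-5 happy: 27, 33

2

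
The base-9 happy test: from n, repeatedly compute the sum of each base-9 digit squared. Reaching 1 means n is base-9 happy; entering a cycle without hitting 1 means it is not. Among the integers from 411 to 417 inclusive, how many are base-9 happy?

411: 411 → 61 → 85 → 17 → 65 → 53 → 89 → 65  (repeats 65)
412: 412 → 74 → 68 → 74  (repeats 74)
413: 413 → 89 → 65 → 53 → 89  (repeats 89)
414: 414 → 26 → 68 → 74 → 68  (repeats 68)
415: 415 → 27 → 9 → 1  (reaches 1)
416: 416 → 30 → 18 → 4 → 16 → 50 → 50  (repeats 50)
417: 417 → 35 → 73 → 65 → 53 → 89 → 65  (repeats 65)
base-9 happy: 415

1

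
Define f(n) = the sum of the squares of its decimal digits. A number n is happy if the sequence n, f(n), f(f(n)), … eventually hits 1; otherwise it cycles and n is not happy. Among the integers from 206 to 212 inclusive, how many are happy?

1

206: 206 → 40 → 16 → 37 → 58 → 89 → 145 → 42 → 20 → 4 → 16  — not happy
207: 207 → 53 → 34 → 25 → 29 → 85 → 89 → 145 → 42 → 20 → 4 → 16 → 37 → 58 → 89  — not happy
208: 208 → 68 → 100 → 1  — happy
209: 209 → 85 → 89 → 145 → 42 → 20 → 4 → 16 → 37 → 58 → 89  — not happy
210: 210 → 5 → 25 → 29 → 85 → 89 → 145 → 42 → 20 → 4 → 16 → 37 → 58 → 89  — not happy
211: 211 → 6 → 36 → 45 → 41 → 17 → 50 → 25 → 29 → 85 → 89 → 145 → 42 → 20 → 4 → 16 → 37 → 58 → 89  — not happy
212: 212 → 9 → 81 → 65 → 61 → 37 → 58 → 89 → 145 → 42 → 20 → 4 → 16 → 37  — not happy
happy: 208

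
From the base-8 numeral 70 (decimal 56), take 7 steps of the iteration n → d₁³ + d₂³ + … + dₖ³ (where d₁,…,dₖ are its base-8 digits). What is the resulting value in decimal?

476

56 = (7,0)_8 → 343
343 = (5,2,7)_8 → 476
476 = (7,3,4)_8 → 434
434 = (6,6,2)_8 → 440
440 = (6,7,0)_8 → 559
559 = (1,0,5,7)_8 → 469
469 = (7,2,5)_8 → 476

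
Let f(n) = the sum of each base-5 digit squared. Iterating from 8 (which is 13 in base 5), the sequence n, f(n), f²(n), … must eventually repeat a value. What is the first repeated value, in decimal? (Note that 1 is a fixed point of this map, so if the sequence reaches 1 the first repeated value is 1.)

8 = (1,3)_5 → 1² + 3² = 1 + 9 = 10
10 = (2,0)_5 → 2² + 0² = 4 + 0 = 4
4 = (4)_5 → 4² = 16
16 = (3,1)_5 → 3² + 1² = 9 + 1 = 10  — 10 already appeared earlier.

10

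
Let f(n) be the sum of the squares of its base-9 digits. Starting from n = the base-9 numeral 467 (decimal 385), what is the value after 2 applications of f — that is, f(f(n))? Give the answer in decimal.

9

385 = (4,6,7)_9 → 4² + 6² + 7² = 16 + 36 + 49 = 101
101 = (1,2,2)_9 → 1² + 2² + 2² = 1 + 4 + 4 = 9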